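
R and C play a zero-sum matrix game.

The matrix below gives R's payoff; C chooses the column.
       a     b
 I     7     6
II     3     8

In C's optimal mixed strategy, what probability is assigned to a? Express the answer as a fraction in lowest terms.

1/3

Row minima are 6 and 3, so R's maximin is 6; column maxima are 7 and 8, so C's minimax is 7. These differ, so the equilibrium is in mixed strategies.
Let C play a with probability q. R is indifferent when 7q + 6(1−q) = 3q + 8(1−q), giving q = 1/3.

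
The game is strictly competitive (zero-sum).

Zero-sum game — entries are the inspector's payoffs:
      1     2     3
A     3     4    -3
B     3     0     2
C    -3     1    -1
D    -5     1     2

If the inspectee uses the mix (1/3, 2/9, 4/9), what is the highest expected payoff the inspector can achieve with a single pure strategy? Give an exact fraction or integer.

A: (3)·(1/3) + (4)·(2/9) + (-3)·(4/9) = 5/9.
B: (3)·(1/3) + (0)·(2/9) + (2)·(4/9) = 17/9.
C: (-3)·(1/3) + (1)·(2/9) + (-1)·(4/9) = -11/9.
D: (-5)·(1/3) + (1)·(2/9) + (2)·(4/9) = -5/9.
The best pure response is B with expected payoff 17/9.

17/9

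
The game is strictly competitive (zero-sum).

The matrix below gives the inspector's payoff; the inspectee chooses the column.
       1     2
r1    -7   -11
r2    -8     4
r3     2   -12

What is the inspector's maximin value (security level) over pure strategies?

The worst-case payoff for each row is r1: -11, r2: -8, r3: -12.
The best of these is -8.

-8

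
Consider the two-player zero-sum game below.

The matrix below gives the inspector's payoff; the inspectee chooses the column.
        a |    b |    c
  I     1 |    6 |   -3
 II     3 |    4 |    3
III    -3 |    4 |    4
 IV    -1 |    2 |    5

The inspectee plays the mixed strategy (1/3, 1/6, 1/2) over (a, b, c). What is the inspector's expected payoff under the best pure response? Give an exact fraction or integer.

19/6

I: (1)·(1/3) + (6)·(1/6) + (-3)·(1/2) = -1/6.
II: (3)·(1/3) + (4)·(1/6) + (3)·(1/2) = 19/6.
III: (-3)·(1/3) + (4)·(1/6) + (4)·(1/2) = 5/3.
IV: (-1)·(1/3) + (2)·(1/6) + (5)·(1/2) = 5/2.
The best pure response is II with expected payoff 19/6.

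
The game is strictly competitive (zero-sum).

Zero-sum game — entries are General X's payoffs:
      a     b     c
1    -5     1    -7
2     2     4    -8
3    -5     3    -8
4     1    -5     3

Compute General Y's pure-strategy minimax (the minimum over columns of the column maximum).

The worst case (largest entry) in each column is a: 2, b: 4, c: 3.
The best (smallest) of these is 2.

2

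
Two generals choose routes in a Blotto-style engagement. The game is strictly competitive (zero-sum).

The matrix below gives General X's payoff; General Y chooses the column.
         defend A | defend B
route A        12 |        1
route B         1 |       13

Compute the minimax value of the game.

Row minima are 1 and 1, so General X's maximin is 1; column maxima are 12 and 13, so General Y's minimax is 12. These differ, so the equilibrium is in mixed strategies.
Let General X play route A with probability p. General Y is indifferent when 12p + (1−p) = p + 13(1−p), giving p = 12/23.
Let General Y play defend A with probability q. General X is indifferent when 12q + (1−q) = q + 13(1−q), giving q = 12/23.
The value is 12·(12/23) + (1)·(11/23) = 155/23.

155/23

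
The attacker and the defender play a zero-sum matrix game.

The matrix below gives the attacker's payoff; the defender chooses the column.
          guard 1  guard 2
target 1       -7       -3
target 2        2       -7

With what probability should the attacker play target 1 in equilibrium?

Row minima are -7 and -7, so the attacker's maximin is -7; column maxima are 2 and -3, so the defender's minimax is -3. These differ, so the equilibrium is in mixed strategies.
Let the attacker play target 1 with probability p. The defender is indifferent when −7p + 2(1−p) = −3p − 7(1−p), giving p = 9/13.

9/13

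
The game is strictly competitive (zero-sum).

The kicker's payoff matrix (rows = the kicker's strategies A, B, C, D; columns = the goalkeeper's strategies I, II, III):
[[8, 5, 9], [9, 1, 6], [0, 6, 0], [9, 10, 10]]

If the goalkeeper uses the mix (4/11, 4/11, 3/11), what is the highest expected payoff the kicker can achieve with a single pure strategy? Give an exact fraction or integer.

106/11

A: (8)·(4/11) + (5)·(4/11) + (9)·(3/11) = 79/11.
B: (9)·(4/11) + (1)·(4/11) + (6)·(3/11) = 58/11.
C: (0)·(4/11) + (6)·(4/11) + (0)·(3/11) = 24/11.
D: (9)·(4/11) + (10)·(4/11) + (10)·(3/11) = 106/11.
The best pure response is D with expected payoff 106/11.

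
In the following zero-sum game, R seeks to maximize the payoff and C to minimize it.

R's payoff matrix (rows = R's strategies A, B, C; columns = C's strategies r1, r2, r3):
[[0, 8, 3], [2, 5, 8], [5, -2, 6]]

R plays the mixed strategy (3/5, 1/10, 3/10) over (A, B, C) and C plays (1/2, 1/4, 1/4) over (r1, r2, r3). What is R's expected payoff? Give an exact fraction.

Against (1/2, 1/4, 1/4), each row's expected payoff is A: 11/4; B: 17/4; C: 7/2.
Taking the (3/5, 1/10, 3/10)-weighted average: (3/5)·(11/4) + (1/10)·(17/4) + (3/10)·(7/2) = 25/8.

25/8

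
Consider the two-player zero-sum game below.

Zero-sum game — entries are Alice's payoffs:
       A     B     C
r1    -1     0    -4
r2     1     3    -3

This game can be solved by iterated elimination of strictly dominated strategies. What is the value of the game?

Column B is strictly dominated by A for Bob (-1<0, 1<3); eliminate B.
Column A is strictly dominated by C for Bob (-4<-1, -3<1); eliminate A.
Row r1 is strictly dominated by row r2 (-3>-4); eliminate r1.
Only (r2, C) remains, with payoff -3.

-3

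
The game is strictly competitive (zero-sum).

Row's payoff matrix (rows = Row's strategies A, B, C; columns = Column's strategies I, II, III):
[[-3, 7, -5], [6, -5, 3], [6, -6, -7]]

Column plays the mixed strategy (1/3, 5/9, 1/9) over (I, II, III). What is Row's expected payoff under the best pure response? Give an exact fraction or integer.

7/3

A: (-3)·(1/3) + (7)·(5/9) + (-5)·(1/9) = 7/3.
B: (6)·(1/3) + (-5)·(5/9) + (3)·(1/9) = -4/9.
C: (6)·(1/3) + (-6)·(5/9) + (-7)·(1/9) = -19/9.
The best pure response is A with expected payoff 7/3.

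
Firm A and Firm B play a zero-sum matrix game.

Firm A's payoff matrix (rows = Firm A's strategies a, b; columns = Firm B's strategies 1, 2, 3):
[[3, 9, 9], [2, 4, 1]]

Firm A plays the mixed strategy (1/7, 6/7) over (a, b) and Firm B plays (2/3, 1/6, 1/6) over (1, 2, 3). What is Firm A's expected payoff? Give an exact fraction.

Against (2/3, 1/6, 1/6), each row's expected payoff is a: 5; b: 13/6.
Taking the (1/7, 6/7)-weighted average: (1/7)·(5) + (6/7)·(13/6) = 18/7.

18/7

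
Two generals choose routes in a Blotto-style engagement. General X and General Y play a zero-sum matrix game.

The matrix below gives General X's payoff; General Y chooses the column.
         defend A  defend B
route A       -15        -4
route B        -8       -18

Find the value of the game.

Row minima are -15 and -18, so General X's maximin is -15; column maxima are -8 and -4, so General Y's minimax is -8. These differ, so the equilibrium is in mixed strategies.
Let General X play route A with probability p. General Y is indifferent when −15p − 8(1−p) = −4p − 18(1−p), giving p = 10/21.
Let General Y play defend A with probability q. General X is indifferent when −15q − 4(1−q) = −8q − 18(1−q), giving q = 2/3.
The value is -15·(2/3) + (-4)·(1/3) = -34/3.

-34/3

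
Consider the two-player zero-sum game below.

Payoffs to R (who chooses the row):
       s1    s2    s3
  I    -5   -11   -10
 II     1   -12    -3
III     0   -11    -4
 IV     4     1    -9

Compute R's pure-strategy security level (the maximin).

-9

The worst-case payoff for each row is I: -11, II: -12, III: -11, IV: -9.
The best of these is -9.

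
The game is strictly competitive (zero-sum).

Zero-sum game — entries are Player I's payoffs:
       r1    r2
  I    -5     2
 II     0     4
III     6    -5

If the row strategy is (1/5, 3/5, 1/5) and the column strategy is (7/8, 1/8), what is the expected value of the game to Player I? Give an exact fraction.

Against (7/8, 1/8), each row's expected payoff is I: -33/8; II: 1/2; III: 37/8.
Taking the (1/5, 3/5, 1/5)-weighted average: (1/5)·(-33/8) + (3/5)·(1/2) + (1/5)·(37/8) = 2/5.

2/5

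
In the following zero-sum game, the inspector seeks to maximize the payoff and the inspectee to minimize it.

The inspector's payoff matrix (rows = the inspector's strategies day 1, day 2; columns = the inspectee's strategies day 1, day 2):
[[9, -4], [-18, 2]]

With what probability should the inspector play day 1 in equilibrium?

20/33

Row minima are -4 and -18, so the inspector's maximin is -4; column maxima are 9 and 2, so the inspectee's minimax is 2. These differ, so the equilibrium is in mixed strategies.
Let the inspector play day 1 with probability p. The inspectee is indifferent when 9p − 18(1−p) = −4p + 2(1−p), giving p = 20/33.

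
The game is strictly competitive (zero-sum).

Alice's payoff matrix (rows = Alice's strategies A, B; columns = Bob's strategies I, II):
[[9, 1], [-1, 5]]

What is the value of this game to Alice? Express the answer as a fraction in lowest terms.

23/7

Row minima are 1 and -1, so Alice's maximin is 1; column maxima are 9 and 5, so Bob's minimax is 5. These differ, so the equilibrium is in mixed strategies.
Let Alice play A with probability p. Bob is indifferent when 9p − (1−p) = p + 5(1−p), giving p = 3/7.
Let Bob play I with probability q. Alice is indifferent when 9q + (1−q) = −q + 5(1−q), giving q = 2/7.
The value is 9·(2/7) + (1)·(5/7) = 23/7.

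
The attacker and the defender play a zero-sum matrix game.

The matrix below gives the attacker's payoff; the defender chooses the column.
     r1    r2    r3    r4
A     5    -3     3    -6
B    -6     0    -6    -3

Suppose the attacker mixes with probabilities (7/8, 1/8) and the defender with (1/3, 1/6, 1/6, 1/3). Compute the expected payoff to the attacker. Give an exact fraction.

Against (1/3, 1/6, 1/6, 1/3), each row's expected payoff is A: -1/3; B: -4.
Taking the (7/8, 1/8)-weighted average: (7/8)·(-1/3) + (1/8)·(-4) = -19/24.

-19/24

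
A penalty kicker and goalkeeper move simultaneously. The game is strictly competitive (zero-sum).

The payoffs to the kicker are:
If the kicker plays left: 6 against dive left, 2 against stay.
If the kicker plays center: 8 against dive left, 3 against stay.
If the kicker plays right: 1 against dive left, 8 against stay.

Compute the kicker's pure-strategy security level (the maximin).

3

The worst-case payoff for each row is left: 2, center: 3, right: 1.
The best of these is 3.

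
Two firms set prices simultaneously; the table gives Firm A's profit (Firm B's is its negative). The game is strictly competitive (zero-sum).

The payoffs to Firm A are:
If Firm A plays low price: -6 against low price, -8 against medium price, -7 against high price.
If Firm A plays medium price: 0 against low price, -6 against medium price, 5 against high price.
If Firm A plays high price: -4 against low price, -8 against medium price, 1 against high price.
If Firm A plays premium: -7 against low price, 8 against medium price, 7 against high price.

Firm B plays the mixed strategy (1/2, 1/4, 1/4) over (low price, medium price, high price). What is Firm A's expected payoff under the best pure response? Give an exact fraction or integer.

1/4

low price: (-6)·(1/2) + (-8)·(1/4) + (-7)·(1/4) = -27/4.
medium price: (0)·(1/2) + (-6)·(1/4) + (5)·(1/4) = -1/4.
high price: (-4)·(1/2) + (-8)·(1/4) + (1)·(1/4) = -15/4.
premium: (-7)·(1/2) + (8)·(1/4) + (7)·(1/4) = 1/4.
The best pure response is premium with expected payoff 1/4.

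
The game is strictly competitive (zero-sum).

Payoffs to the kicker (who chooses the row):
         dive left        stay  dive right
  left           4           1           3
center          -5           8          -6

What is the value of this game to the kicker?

15/8

Column dive left is strictly dominated by dive right for the goalkeeper (it gives the kicker more in every row).
The remaining 2×2 game on (left, center) × (stay, dive right) has no saddle point. Let the kicker play left with probability p; indifference gives p + 8(1−p) = 3p − 6(1−p), so p = 7/8.
Similarly the goalkeeper's optimal q on stay is 9/16, and the value is 1·(9/16) + (3)·(7/16) = 15/8.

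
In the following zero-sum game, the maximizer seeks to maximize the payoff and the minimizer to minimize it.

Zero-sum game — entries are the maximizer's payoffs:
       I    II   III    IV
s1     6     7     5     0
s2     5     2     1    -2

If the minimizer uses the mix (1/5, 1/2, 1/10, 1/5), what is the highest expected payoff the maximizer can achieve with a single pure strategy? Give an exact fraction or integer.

26/5

s1: (6)·(1/5) + (7)·(1/2) + (5)·(1/10) + (0)·(1/5) = 26/5.
s2: (5)·(1/5) + (2)·(1/2) + (1)·(1/10) + (-2)·(1/5) = 17/10.
The best pure response is s1 with expected payoff 26/5.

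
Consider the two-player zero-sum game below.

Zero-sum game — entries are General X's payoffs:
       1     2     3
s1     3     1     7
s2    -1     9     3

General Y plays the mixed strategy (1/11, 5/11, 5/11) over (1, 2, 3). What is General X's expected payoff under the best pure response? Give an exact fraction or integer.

s1: (3)·(1/11) + (1)·(5/11) + (7)·(5/11) = 43/11.
s2: (-1)·(1/11) + (9)·(5/11) + (3)·(5/11) = 59/11.
The best pure response is s2 with expected payoff 59/11.

59/11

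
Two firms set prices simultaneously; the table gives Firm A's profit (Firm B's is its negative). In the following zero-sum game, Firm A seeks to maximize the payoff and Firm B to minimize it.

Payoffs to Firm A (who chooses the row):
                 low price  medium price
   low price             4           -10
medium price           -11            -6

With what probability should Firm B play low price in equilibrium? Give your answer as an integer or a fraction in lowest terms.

Row minima are -10 and -11, so Firm A's maximin is -10; column maxima are 4 and -6, so Firm B's minimax is -6. These differ, so the equilibrium is in mixed strategies.
Let Firm B play low price with probability q. Firm A is indifferent when 4q − 10(1−q) = −11q − 6(1−q), giving q = 4/19.

4/19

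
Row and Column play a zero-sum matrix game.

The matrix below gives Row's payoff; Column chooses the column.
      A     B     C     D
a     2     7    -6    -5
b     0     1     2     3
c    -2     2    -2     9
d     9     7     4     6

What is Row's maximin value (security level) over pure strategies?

The worst-case payoff for each row is a: -6, b: 0, c: -2, d: 4.
The best of these is 4.

4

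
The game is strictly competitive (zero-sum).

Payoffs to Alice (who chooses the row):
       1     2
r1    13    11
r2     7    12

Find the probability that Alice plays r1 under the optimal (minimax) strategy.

5/7

Row minima are 11 and 7, so Alice's maximin is 11; column maxima are 13 and 12, so Bob's minimax is 12. These differ, so the equilibrium is in mixed strategies.
Let Alice play r1 with probability p. Bob is indifferent when 13p + 7(1−p) = 11p + 12(1−p), giving p = 5/7.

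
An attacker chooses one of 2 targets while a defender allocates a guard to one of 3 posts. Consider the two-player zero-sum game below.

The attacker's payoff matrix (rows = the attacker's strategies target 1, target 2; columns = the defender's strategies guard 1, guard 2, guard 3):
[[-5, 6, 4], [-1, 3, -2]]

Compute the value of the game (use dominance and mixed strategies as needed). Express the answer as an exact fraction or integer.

Column guard 2 is strictly dominated by guard 3 for the defender (it gives the attacker more in every row).
The remaining 2×2 game on (target 1, target 2) × (guard 1, guard 3) has no saddle point. Let the attacker play target 1 with probability p; indifference gives −5p − (1−p) = 4p − 2(1−p), so p = 1/10.
Similarly the defender's optimal q on guard 1 is 3/5, and the value is -5·(3/5) + (4)·(2/5) = -7/5.

-7/5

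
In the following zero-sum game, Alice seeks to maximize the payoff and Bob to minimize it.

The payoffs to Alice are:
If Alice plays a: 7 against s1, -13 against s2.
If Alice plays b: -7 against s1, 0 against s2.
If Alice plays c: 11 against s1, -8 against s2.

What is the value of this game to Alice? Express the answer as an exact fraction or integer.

-28/13

Row a is strictly dominated by row c, so Alice never plays it.
The remaining 2×2 game on (b, c) × (s1, s2) has no saddle point. Let Alice play b with probability p; indifference gives −7p + 11(1−p) = −8(1−p), so p = 19/26.
Similarly Bob's optimal q on s1 is 4/13, and the value is -7·(4/13) + (0)·(9/13) = -28/13.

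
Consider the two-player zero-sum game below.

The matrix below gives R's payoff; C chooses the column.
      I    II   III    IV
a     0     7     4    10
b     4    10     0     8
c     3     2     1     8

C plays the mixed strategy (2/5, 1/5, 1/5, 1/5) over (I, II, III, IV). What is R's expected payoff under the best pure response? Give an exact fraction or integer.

a: (0)·(2/5) + (7)·(1/5) + (4)·(1/5) + (10)·(1/5) = 21/5.
b: (4)·(2/5) + (10)·(1/5) + (0)·(1/5) + (8)·(1/5) = 26/5.
c: (3)·(2/5) + (2)·(1/5) + (1)·(1/5) + (8)·(1/5) = 17/5.
The best pure response is b with expected payoff 26/5.

26/5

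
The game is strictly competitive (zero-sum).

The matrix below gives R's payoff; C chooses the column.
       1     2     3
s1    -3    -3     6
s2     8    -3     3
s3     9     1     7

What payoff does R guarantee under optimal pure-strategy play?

1

Row minima: -3, -3, 1 → R's maximin is 1.
Column maxima: 9, 1, 7 → C's minimax is 1.
They coincide at (s3, 2), so the value is 1.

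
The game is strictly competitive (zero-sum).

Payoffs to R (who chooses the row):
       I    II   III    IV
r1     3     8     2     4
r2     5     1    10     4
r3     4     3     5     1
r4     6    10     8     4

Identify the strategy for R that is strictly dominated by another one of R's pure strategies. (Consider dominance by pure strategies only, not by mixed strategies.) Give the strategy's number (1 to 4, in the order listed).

Compare r3 with r4: 6 > 4, 10 > 3, 8 > 5, 4 > 1.
So r4 strictly dominates r3 for R; r3 is strictly dominated.

3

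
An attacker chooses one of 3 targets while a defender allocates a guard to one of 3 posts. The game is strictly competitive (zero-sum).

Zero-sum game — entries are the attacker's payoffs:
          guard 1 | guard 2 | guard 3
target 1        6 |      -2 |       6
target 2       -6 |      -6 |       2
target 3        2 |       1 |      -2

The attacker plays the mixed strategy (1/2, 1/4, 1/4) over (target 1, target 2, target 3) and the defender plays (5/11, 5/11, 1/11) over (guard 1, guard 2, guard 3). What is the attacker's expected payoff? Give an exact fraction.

7/44

Against (5/11, 5/11, 1/11), each row's expected payoff is target 1: 26/11; target 2: -58/11; target 3: 13/11.
Taking the (1/2, 1/4, 1/4)-weighted average: (1/2)·(26/11) + (1/4)·(-58/11) + (1/4)·(13/11) = 7/44.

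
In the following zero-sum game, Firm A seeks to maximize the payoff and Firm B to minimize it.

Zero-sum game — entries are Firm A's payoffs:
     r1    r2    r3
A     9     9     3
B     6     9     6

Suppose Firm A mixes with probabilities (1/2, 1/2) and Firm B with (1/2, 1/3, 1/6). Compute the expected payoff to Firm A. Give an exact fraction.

Against (1/2, 1/3, 1/6), each row's expected payoff is A: 8; B: 7.
Taking the (1/2, 1/2)-weighted average: (1/2)·(8) + (1/2)·(7) = 15/2.

15/2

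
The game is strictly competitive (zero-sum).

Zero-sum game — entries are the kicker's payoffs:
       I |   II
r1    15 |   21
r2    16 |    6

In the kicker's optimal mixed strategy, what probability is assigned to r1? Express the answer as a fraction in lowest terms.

Row minima are 15 and 6, so the kicker's maximin is 15; column maxima are 16 and 21, so the goalkeeper's minimax is 16. These differ, so the equilibrium is in mixed strategies.
Let the kicker play r1 with probability p. The goalkeeper is indifferent when 15p + 16(1−p) = 21p + 6(1−p), giving p = 5/8.

5/8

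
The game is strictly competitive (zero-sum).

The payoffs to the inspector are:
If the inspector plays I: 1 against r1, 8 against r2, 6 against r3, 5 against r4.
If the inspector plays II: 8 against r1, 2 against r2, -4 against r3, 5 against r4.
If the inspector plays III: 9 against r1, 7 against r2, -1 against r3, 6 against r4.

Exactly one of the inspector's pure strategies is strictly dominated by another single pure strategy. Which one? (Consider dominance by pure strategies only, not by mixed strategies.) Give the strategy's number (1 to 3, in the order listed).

2

Compare II with III: 9 > 8, 7 > 2, -1 > -4, 6 > 5.
So III strictly dominates II for the inspector; II is strictly dominated.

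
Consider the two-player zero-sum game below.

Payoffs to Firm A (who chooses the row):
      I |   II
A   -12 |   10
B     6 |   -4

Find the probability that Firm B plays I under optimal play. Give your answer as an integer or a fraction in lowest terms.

Row minima are -12 and -4, so Firm A's maximin is -4; column maxima are 6 and 10, so Firm B's minimax is 6. These differ, so the equilibrium is in mixed strategies.
Let Firm B play I with probability q. Firm A is indifferent when −12q + 10(1−q) = 6q − 4(1−q), giving q = 7/16.

7/16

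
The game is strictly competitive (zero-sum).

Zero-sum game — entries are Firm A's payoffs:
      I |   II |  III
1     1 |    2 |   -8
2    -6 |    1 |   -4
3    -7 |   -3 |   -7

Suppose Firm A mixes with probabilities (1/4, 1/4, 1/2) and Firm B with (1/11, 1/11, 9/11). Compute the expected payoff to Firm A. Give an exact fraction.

-64/11

Against (1/11, 1/11, 9/11), each row's expected payoff is 1: -69/11; 2: -41/11; 3: -73/11.
Taking the (1/4, 1/4, 1/2)-weighted average: (1/4)·(-69/11) + (1/4)·(-41/11) + (1/2)·(-73/11) = -64/11.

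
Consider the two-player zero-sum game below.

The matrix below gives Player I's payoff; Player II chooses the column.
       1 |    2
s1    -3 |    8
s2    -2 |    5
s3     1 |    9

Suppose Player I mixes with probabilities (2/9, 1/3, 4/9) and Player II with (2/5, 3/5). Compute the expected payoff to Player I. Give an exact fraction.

Against (2/5, 3/5), each row's expected payoff is s1: 18/5; s2: 11/5; s3: 29/5.
Taking the (2/9, 1/3, 4/9)-weighted average: (2/9)·(18/5) + (1/3)·(11/5) + (4/9)·(29/5) = 37/9.

37/9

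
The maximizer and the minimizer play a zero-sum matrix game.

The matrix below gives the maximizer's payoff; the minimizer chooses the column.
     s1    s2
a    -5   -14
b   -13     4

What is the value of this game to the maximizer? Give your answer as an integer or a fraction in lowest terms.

Row minima are -14 and -13, so the maximizer's maximin is -13; column maxima are -5 and 4, so the minimizer's minimax is -5. These differ, so the equilibrium is in mixed strategies.
Let the maximizer play a with probability p. The minimizer is indifferent when −5p − 13(1−p) = −14p + 4(1−p), giving p = 17/26.
Let the minimizer play s1 with probability q. The maximizer is indifferent when −5q − 14(1−q) = −13q + 4(1−q), giving q = 9/13.
The value is -5·(9/13) + (-14)·(4/13) = -101/13.

-101/13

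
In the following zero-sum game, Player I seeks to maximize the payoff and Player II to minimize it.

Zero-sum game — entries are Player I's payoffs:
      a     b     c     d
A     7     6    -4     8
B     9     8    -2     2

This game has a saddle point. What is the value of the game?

Row minima: -4, -2 → Player I's maximin is -2.
Column maxima: 9, 8, -2, 8 → Player II's minimax is -2.
They coincide at (B, c), so the value is -2.

-2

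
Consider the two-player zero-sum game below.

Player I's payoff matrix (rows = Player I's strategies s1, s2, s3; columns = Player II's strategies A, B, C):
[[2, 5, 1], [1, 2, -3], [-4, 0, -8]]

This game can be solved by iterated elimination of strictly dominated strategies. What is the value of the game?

Column A is strictly dominated by C for Player II (1<2, -3<1, -8<-4); eliminate A.
Row s3 is strictly dominated by row s1 (5>0, 1>-8); eliminate s3.
Column B is strictly dominated by C for Player II (1<5, -3<2); eliminate B.
Row s2 is strictly dominated by row s1 (1>-3); eliminate s2.
Only (s1, C) remains, with payoff 1.

1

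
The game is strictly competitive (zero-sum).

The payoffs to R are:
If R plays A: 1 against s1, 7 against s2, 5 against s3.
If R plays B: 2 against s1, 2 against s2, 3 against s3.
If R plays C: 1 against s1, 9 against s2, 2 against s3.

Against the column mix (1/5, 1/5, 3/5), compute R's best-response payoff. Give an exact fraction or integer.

A: (1)·(1/5) + (7)·(1/5) + (5)·(3/5) = 23/5.
B: (2)·(1/5) + (2)·(1/5) + (3)·(3/5) = 13/5.
C: (1)·(1/5) + (9)·(1/5) + (2)·(3/5) = 16/5.
The best pure response is A with expected payoff 23/5.

23/5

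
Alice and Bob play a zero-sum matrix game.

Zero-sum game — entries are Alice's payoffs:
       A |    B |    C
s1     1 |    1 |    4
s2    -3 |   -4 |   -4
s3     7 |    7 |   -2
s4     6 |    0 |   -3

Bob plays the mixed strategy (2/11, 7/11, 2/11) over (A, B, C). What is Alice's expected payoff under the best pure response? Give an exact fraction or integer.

59/11

s1: (1)·(2/11) + (1)·(7/11) + (4)·(2/11) = 17/11.
s2: (-3)·(2/11) + (-4)·(7/11) + (-4)·(2/11) = -42/11.
s3: (7)·(2/11) + (7)·(7/11) + (-2)·(2/11) = 59/11.
s4: (6)·(2/11) + (0)·(7/11) + (-3)·(2/11) = 6/11.
The best pure response is s3 with expected payoff 59/11.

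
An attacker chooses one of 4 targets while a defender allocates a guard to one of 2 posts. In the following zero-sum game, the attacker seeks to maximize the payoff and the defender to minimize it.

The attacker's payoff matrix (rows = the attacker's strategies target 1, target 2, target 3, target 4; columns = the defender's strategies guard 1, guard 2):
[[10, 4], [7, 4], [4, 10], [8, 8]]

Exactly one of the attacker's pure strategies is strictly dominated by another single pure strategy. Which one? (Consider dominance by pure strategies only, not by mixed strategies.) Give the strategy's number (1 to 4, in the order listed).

2

Compare target 2 with target 4: 8 > 7, 8 > 4.
So target 4 strictly dominates target 2 for the attacker; target 2 is strictly dominated.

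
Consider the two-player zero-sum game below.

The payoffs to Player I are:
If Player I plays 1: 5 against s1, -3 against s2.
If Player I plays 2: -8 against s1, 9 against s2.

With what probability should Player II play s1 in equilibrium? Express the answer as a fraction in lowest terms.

12/25

Row minima are -3 and -8, so Player I's maximin is -3; column maxima are 5 and 9, so Player II's minimax is 5. These differ, so the equilibrium is in mixed strategies.
Let Player II play s1 with probability q. Player I is indifferent when 5q − 3(1−q) = −8q + 9(1−q), giving q = 12/25.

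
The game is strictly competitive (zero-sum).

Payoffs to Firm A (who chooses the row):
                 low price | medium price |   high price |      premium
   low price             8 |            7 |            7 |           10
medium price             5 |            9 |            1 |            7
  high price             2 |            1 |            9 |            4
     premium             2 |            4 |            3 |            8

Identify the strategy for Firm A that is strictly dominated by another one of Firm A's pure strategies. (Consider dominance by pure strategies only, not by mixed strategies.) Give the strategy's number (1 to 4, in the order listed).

4

Compare premium with low price: 8 > 2, 7 > 4, 7 > 3, 10 > 8.
So low price strictly dominates premium for Firm A; premium is strictly dominated.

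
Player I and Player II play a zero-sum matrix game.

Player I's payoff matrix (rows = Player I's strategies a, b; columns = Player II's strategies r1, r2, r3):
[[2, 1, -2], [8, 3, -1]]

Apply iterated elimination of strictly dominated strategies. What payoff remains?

-1

Column r1 is strictly dominated by r2 for Player II (1<2, 3<8); eliminate r1.
Row a is strictly dominated by row b (3>1, -1>-2); eliminate a.
Column r2 is strictly dominated by r3 for Player II (-1<3); eliminate r2.
Only (b, r3) remains, with payoff -1.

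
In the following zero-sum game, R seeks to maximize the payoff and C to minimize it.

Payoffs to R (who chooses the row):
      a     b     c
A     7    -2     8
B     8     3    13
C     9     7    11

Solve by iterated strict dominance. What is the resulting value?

Row A is strictly dominated by row B (8>7, 3>-2, 13>8); eliminate A.
Column c is strictly dominated by a for C (8<13, 9<11); eliminate c.
Row B is strictly dominated by row C (9>8, 7>3); eliminate B.
Column a is strictly dominated by b for C (7<9); eliminate a.
Only (C, b) remains, with payoff 7.

7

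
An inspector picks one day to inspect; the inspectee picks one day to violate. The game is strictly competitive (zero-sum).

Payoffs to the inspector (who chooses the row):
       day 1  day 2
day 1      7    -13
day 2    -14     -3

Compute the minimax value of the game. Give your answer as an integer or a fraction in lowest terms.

Row minima are -13 and -14, so the inspector's maximin is -13; column maxima are 7 and -3, so the inspectee's minimax is -3. These differ, so the equilibrium is in mixed strategies.
Let the inspector play day 1 with probability p. The inspectee is indifferent when 7p − 14(1−p) = −13p − 3(1−p), giving p = 11/31.
Let the inspectee play day 1 with probability q. The inspector is indifferent when 7q − 13(1−q) = −14q − 3(1−q), giving q = 10/31.
The value is 7·(10/31) + (-13)·(21/31) = -203/31.

-203/31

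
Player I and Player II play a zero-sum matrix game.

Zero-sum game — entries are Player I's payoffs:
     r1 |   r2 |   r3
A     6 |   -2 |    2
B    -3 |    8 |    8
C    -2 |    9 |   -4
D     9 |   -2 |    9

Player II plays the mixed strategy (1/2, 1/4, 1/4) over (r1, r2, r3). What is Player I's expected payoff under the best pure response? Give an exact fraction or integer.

A: (6)·(1/2) + (-2)·(1/4) + (2)·(1/4) = 3.
B: (-3)·(1/2) + (8)·(1/4) + (8)·(1/4) = 5/2.
C: (-2)·(1/2) + (9)·(1/4) + (-4)·(1/4) = 1/4.
D: (9)·(1/2) + (-2)·(1/4) + (9)·(1/4) = 25/4.
The best pure response is D with expected payoff 25/4.

25/4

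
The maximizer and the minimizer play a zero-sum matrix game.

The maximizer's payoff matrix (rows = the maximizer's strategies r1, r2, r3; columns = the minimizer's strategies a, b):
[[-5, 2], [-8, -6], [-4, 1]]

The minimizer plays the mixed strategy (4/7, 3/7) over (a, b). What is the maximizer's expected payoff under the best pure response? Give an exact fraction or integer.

-13/7

r1: (-5)·(4/7) + (2)·(3/7) = -2.
r2: (-8)·(4/7) + (-6)·(3/7) = -50/7.
r3: (-4)·(4/7) + (1)·(3/7) = -13/7.
The best pure response is r3 with expected payoff -13/7.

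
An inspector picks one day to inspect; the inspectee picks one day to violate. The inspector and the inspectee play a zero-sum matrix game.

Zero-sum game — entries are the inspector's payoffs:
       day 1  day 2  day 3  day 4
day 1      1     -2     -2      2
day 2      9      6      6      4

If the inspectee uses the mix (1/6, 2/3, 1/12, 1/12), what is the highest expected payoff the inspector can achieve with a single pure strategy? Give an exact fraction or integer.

day 1: (1)·(1/6) + (-2)·(2/3) + (-2)·(1/12) + (2)·(1/12) = -7/6.
day 2: (9)·(1/6) + (6)·(2/3) + (6)·(1/12) + (4)·(1/12) = 19/3.
The best pure response is day 2 with expected payoff 19/3.

19/3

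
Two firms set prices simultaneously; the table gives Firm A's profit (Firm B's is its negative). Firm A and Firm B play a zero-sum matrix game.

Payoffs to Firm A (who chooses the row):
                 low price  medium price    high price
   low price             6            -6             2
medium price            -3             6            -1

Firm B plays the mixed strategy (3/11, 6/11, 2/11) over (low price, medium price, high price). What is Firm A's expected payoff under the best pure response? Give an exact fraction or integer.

25/11

low price: (6)·(3/11) + (-6)·(6/11) + (2)·(2/11) = -14/11.
medium price: (-3)·(3/11) + (6)·(6/11) + (-1)·(2/11) = 25/11.
The best pure response is medium price with expected payoff 25/11.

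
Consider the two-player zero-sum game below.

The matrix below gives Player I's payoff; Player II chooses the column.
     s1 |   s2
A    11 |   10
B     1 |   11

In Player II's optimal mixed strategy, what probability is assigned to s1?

Row minima are 10 and 1, so Player I's maximin is 10; column maxima are 11 and 11, so Player II's minimax is 11. These differ, so the equilibrium is in mixed strategies.
Let Player II play s1 with probability q. Player I is indifferent when 11q + 10(1−q) = q + 11(1−q), giving q = 1/11.

1/11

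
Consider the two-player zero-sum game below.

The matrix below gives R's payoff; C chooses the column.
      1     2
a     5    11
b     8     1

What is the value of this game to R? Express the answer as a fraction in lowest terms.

Row minima are 5 and 1, so R's maximin is 5; column maxima are 8 and 11, so C's minimax is 8. These differ, so the equilibrium is in mixed strategies.
Let R play a with probability p. C is indifferent when 5p + 8(1−p) = 11p + (1−p), giving p = 7/13.
Let C play 1 with probability q. R is indifferent when 5q + 11(1−q) = 8q + (1−q), giving q = 10/13.
The value is 5·(10/13) + (11)·(3/13) = 83/13.

83/13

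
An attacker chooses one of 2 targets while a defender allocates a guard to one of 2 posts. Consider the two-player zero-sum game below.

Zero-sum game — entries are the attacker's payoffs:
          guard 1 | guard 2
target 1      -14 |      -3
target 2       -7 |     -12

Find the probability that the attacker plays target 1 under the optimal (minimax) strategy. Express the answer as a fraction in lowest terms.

Row minima are -14 and -12, so the attacker's maximin is -12; column maxima are -7 and -3, so the defender's minimax is -7. These differ, so the equilibrium is in mixed strategies.
Let the attacker play target 1 with probability p. The defender is indifferent when −14p − 7(1−p) = −3p − 12(1−p), giving p = 5/16.

5/16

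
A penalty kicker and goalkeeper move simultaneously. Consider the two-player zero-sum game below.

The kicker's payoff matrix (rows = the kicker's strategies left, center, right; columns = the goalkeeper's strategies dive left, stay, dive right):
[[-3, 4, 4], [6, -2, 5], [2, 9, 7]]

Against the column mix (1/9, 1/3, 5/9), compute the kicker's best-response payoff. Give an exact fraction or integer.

64/9

left: (-3)·(1/9) + (4)·(1/3) + (4)·(5/9) = 29/9.
center: (6)·(1/9) + (-2)·(1/3) + (5)·(5/9) = 25/9.
right: (2)·(1/9) + (9)·(1/3) + (7)·(5/9) = 64/9.
The best pure response is right with expected payoff 64/9.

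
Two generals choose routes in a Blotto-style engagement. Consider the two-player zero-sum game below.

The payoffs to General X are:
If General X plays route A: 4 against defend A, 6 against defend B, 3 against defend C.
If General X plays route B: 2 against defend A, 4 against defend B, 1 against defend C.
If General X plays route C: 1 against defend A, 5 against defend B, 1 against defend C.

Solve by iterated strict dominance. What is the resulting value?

3

Column defend B is strictly dominated by defend A for General Y (4<6, 2<4, 1<5); eliminate defend B.
Row route B is strictly dominated by row route A (4>2, 3>1); eliminate route B.
Row route C is strictly dominated by row route A (4>1, 3>1); eliminate route C.
Column defend A is strictly dominated by defend C for General Y (3<4); eliminate defend A.
Only (route A, defend C) remains, with payoff 3.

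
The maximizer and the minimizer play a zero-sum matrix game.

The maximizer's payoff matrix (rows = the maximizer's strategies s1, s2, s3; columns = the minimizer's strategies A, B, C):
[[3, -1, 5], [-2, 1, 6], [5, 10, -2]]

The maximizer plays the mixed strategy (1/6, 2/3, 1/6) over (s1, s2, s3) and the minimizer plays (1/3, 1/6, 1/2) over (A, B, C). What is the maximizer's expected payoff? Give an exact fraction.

47/18

Against (1/3, 1/6, 1/2), each row's expected payoff is s1: 10/3; s2: 5/2; s3: 7/3.
Taking the (1/6, 2/3, 1/6)-weighted average: (1/6)·(10/3) + (2/3)·(5/2) + (1/6)·(7/3) = 47/18.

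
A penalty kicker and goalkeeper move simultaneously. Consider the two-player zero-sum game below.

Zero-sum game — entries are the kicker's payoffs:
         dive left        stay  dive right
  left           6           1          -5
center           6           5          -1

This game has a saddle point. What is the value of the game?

-1

Row minima: -5, -1 → the kicker's maximin is -1.
Column maxima: 6, 5, -1 → the goalkeeper's minimax is -1.
They coincide at (center, dive right), so the value is -1.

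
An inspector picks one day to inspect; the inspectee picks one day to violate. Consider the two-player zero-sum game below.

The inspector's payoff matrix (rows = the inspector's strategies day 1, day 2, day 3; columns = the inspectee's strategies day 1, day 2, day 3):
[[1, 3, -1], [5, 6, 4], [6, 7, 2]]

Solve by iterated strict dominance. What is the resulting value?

4

Column day 2 is strictly dominated by day 1 for the inspectee (1<3, 5<6, 6<7); eliminate day 2.
Column day 1 is strictly dominated by day 3 for the inspectee (-1<1, 4<5, 2<6); eliminate day 1.
Row day 1 is strictly dominated by row day 2 (4>-1); eliminate day 1.
Row day 3 is strictly dominated by row day 2 (4>2); eliminate day 3.
Only (day 2, day 3) remains, with payoff 4.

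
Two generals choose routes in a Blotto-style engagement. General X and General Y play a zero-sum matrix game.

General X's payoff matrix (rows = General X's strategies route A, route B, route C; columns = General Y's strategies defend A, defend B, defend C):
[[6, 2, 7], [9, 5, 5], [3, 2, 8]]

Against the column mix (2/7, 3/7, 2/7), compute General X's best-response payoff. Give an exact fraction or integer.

route A: (6)·(2/7) + (2)·(3/7) + (7)·(2/7) = 32/7.
route B: (9)·(2/7) + (5)·(3/7) + (5)·(2/7) = 43/7.
route C: (3)·(2/7) + (2)·(3/7) + (8)·(2/7) = 4.
The best pure response is route B with expected payoff 43/7.

43/7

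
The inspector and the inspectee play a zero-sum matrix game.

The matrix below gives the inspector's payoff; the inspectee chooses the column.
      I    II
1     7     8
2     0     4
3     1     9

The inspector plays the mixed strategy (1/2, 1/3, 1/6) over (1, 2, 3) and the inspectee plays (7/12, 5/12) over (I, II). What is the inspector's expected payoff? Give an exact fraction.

Against (7/12, 5/12), each row's expected payoff is 1: 89/12; 2: 5/3; 3: 13/3.
Taking the (1/2, 1/3, 1/6)-weighted average: (1/2)·(89/12) + (1/3)·(5/3) + (1/6)·(13/3) = 359/72.

359/72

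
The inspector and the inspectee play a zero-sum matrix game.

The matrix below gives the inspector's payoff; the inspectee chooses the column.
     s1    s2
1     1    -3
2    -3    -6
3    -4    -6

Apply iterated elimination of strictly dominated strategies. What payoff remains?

-3

Row 2 is strictly dominated by row 1 (1>-3, -3>-6); eliminate 2.
Column s1 is strictly dominated by s2 for the inspectee (-3<1, -6<-4); eliminate s1.
Row 3 is strictly dominated by row 1 (-3>-6); eliminate 3.
Only (1, s2) remains, with payoff -3.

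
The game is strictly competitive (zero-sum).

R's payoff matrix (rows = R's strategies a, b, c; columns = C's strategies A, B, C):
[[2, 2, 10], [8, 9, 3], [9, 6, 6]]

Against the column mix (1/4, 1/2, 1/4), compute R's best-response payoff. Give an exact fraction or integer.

a: (2)·(1/4) + (2)·(1/2) + (10)·(1/4) = 4.
b: (8)·(1/4) + (9)·(1/2) + (3)·(1/4) = 29/4.
c: (9)·(1/4) + (6)·(1/2) + (6)·(1/4) = 27/4.
The best pure response is b with expected payoff 29/4.

29/4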